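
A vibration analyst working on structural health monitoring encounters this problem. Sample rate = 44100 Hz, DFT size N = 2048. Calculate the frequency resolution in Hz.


DFT frequency resolution:
df = fs / N
   = 44100 / 2048
   = 21.5332 Hz

21.5332 Hz


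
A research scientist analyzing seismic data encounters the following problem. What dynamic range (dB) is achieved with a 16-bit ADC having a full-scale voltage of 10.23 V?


Dynamic range from full-scale to LSB:
V_min = V_max / 2^bits = 10.23 / 2^16
DR = 20 * log10(V_max / V_min)
   = 20 * log10(2^16)
   = 20 * 16 * log10(2)
   = 96.33 dB

96.33 dB


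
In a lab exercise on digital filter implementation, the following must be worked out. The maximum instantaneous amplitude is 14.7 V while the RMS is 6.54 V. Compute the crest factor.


Crest factor is the ratio of peak to RMS:
CF = V_peak / V_rms
   = 14.7 / 6.54
   = 2.2477

2.2477


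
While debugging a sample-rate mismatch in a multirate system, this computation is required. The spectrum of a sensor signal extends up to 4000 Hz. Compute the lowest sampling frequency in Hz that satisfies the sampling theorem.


The Nyquist rate is twice the maximum frequency component.
fs_min = 2 * fmax
      = 2 * 4000
      = 8000 Hz

8000


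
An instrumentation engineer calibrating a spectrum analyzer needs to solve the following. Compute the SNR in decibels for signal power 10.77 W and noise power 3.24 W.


SNR in decibels:
SNR = 10 * log10(Ps / Pn)
    = 10 * log10(10.77 / 3.24)
    = 10 * log10(3.3241)
    = 10 * 0.5217
    = 5.22 dB

5.22 dB


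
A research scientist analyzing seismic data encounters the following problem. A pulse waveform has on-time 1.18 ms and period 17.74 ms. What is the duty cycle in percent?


Duty cycle as a percentage:
DC = (t_on / T) * 100
   = (1.18 / 17.74) * 100
   = 0.066516 * 100
   = 6.65 %

6.65 %


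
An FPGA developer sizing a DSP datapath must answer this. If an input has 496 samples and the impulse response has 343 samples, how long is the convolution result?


Linear convolution output length:
L = N + M - 1
  = 496 + 343 - 1
  = 838 samples

838


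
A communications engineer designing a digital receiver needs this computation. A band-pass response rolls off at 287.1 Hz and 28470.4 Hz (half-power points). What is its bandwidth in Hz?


Bandwidth is the difference of -3dB frequencies:
BW = f_high - f_low
   = 28470.4 - 287.1
   = 28183.3 Hz

28183.3 Hz


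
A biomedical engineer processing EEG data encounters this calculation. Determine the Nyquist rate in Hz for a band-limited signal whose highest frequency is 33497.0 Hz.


The Nyquist rate is twice the maximum frequency component.
fs_min = 2 * fmax
      = 2 * 33497.0
      = 66994.0 Hz

66994.0


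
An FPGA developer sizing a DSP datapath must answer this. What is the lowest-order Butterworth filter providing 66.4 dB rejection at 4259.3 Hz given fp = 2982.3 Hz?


Butterworth filter order formula:
n = log10(10^(A/10) - 1) / (2 * log10(f_stop/f_pass))
10^(66.4/10) - 1 = 4365157.3224
f_stop/f_pass = 4259.3 / 2982.3 = 1.4282
n = 21.4488 -> ceil = 22

22


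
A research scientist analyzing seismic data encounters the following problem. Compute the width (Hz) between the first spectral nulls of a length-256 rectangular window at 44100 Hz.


Main lobe width for a rectangular window:
Width = 2 * fs / N
      = 2 * 44100 / 256
      = 88200 / 256
      = 344.531 Hz

344.531 Hz


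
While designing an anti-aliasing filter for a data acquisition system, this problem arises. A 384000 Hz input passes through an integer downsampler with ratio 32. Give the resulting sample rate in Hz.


Decimation reduces the sample rate:
fs_out = fs_in / M
       = 384000 / 32
       = 12000.0 Hz

12000.0 Hz


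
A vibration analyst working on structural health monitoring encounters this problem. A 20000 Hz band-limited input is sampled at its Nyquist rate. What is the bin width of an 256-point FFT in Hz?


Step 1 — Nyquist sampling rate:
fs = 2 * fmax = 2 * 20000 = 40000 Hz

Step 2 — DFT bin spacing:
df = fs / N = 40000 / 256 = 156.25 Hz

156.25 Hz


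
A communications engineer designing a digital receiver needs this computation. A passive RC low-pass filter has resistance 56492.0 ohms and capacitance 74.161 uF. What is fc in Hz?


Cutoff frequency of a first-order RC filter:
fc = 1 / (2 * pi * R * C)
C = 74.161 uF = 7.4161e-05 F
fc = 1 / (2 * pi * 56492.0 * 7.4161e-05)
   = 1 / 26.32342502602
   = 0.037989 Hz

0.037989 Hz


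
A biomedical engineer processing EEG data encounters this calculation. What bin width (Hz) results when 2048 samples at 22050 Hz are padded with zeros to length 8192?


Frequency resolution after zero-padding:
N_padded = 2048 * 4 = 8192
df = fs / N_padded
   = 22050 / 8192
   = 2.6917 Hz

2.6917 Hz


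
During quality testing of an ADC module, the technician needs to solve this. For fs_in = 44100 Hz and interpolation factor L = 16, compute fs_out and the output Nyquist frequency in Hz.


Step 1 — output sample rate after interpolation by L:
fs_out = L * fs_in = 16 * 44100 = 705600 Hz

Step 2 — Nyquist frequency of the output stream:
f_Nyq = fs_out / 2 = 705600 / 2 = 352800.0 Hz

fs_out = 705600 Hz; f_Nyquist = 352800.0 Hz


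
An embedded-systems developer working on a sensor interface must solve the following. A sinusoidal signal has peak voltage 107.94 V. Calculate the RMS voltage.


RMS voltage for a sinusoidal waveform:
V_rms = V_peak / sqrt(2)
      = 107.94 / 1.414214
      = 76.325 V

76.325 V


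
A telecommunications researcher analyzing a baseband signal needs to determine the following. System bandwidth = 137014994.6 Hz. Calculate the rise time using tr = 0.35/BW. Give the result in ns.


Rise time from bandwidth relationship:
tr = 0.35 / BW
   = 0.35 / 137014994.6
   = 2.55446494e-09 s
   = 2.5545 ns

2.5545 ns


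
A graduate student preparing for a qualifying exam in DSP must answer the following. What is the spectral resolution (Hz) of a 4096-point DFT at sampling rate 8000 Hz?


DFT frequency resolution:
df = fs / N
   = 8000 / 4096
   = 1.9531 Hz

1.9531 Hz


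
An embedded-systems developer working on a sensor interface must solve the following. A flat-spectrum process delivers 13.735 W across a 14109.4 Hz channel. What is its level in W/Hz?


Power spectral density:
PSD = P / BW
    = 13.735 / 14109.4
    = 0.00097346 W/Hz

0.00097346 W/Hz


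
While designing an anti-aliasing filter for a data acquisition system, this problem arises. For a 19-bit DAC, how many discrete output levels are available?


Number of quantization levels = 2^N
= 2^19
= 524288

524288


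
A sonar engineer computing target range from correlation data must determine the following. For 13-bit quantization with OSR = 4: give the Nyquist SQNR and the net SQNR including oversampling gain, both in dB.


Step 1 — baseline SQNR at Nyquist:
SQNR_base = 6.02*N + 1.76
          = 6.02*13 + 1.76
          = 80.02 dB

Step 2 — oversampling processing gain:
G = 10*log10(OSR) = 10*log10(4) = 6.02 dB

Step 3 — total:
SQNR_total = 80.02 + 6.02 = 86.04 dB

Base SQNR = 80.02 dB; oversampled SQNR = 86.04 dB


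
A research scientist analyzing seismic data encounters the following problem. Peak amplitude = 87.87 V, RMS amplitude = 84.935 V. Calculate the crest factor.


Crest factor is the ratio of peak to RMS:
CF = V_peak / V_rms
   = 87.87 / 84.935
   = 1.0346

1.0346


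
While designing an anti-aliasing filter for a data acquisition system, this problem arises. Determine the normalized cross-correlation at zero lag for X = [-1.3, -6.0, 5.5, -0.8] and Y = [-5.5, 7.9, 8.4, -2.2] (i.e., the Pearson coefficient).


Pearson correlation coefficient (population):
r = cov(X,Y) / (std(X) * std(Y))
Mean X = -0.65, Mean Y = 2.15
Cov(X,Y) = 3.325
Std(X) = 4.089315, Std(Y) = 6.114941
r = 0.133

0.133


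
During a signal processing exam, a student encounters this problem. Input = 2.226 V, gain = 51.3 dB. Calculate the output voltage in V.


Output voltage from dB gain:
V_out = V_in * 10^(gain_dB / 20)
      = 2.226 * 10^(51.3 / 20)
      = 2.226 * 367.2823
      = 817.5704 V

817.5704 V


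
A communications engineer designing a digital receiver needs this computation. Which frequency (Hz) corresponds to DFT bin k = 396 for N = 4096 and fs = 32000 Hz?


Frequency of DFT bin k:
f_k = k * fs / N
    = 396 * 32000 / 4096
    = 12672000 / 4096
    = 3093.75 Hz

3093.75 Hz


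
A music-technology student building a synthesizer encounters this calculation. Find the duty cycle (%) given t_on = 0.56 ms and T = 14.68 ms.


Duty cycle as a percentage:
DC = (t_on / T) * 100
   = (0.56 / 14.68) * 100
   = 0.038147 * 100
   = 3.81 %

3.81 %


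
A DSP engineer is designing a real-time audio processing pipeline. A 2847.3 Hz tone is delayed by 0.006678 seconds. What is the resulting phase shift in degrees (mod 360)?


Phase shift from frequency and time delay:
phi = 360 * f * t_delay
    = 360 * 2847.3 * 0.006678
    = 6845.14 degrees
    mod 360 = 5.14 degrees

5.14 degrees


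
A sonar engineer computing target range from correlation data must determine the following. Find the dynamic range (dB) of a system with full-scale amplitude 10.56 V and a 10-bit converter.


Dynamic range from full-scale to LSB:
V_min = V_max / 2^bits = 10.56 / 2^10
DR = 20 * log10(V_max / V_min)
   = 20 * log10(2^10)
   = 20 * 10 * log10(2)
   = 60.21 dB

60.21 dB


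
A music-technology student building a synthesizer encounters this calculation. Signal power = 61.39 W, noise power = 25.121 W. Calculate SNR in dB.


SNR in decibels:
SNR = 10 * log10(Ps / Pn)
    = 10 * log10(61.39 / 25.121)
    = 10 * log10(2.4438)
    = 10 * 0.3881
    = 3.88 dB

3.88 dB


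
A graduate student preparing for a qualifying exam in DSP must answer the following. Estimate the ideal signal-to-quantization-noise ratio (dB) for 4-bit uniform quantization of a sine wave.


Theoretical SNR for a full-scale sinusoid:
SNR = 6.02 * N + 1.76
    = 6.02 * 4 + 1.76
    = 24.08 + 1.76
    = 25.84 dB

25.84 dB


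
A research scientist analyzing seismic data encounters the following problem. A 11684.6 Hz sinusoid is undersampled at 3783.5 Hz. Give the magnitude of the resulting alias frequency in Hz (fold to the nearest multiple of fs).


Compute the nearest integer multiple of fs to the signal:
n = round(11684.6 / 3783.5) = 3
f_alias = |11684.6 - 3 * 3783.5|
        = |11684.6 - 11350.5|
        = 334.1 Hz

334.1


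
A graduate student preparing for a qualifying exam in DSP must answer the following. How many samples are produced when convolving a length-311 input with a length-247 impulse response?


Linear convolution output length:
L = N + M - 1
  = 311 + 247 - 1
  = 557 samples

557


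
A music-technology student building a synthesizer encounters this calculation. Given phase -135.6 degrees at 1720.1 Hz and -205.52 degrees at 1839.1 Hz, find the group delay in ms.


Group delay from phase difference:
tau = -d(phi)/d(omega)
d(phi) = -69.92 deg = -1.220334 rad
d(omega) = 2*pi*(1839.1 - 1720.1) = 747.6991 rad/s
tau = -(-1.220334) / 747.6991
    = 1.6321 ms

1.6321 ms


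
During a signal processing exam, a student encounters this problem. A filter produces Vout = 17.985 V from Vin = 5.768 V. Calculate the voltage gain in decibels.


Voltage gain in dB:
G = 20 * log10(Vout / Vin)
  = 20 * log10(17.985 / 5.768)
  = 20 * log10(3.118065)
  = 20 * 0.493885
  = 9.88 dB

9.88 dB


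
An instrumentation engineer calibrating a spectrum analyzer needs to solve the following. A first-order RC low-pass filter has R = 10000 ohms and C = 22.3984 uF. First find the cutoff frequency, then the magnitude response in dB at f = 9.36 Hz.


Step 1 — cutoff frequency:
fc = 1 / (2*pi*R*C)
C = 22.3984 uF = 2.23984e-05 F
fc = 1 / (2*pi*10000*2.23984e-05)
   = 0.710564 Hz

Step 2 — magnitude at f = 9.36 Hz:
|H(f)| = 1 / sqrt(1 + (f/fc)^2)
f/fc = 9.36 / 0.710564 = 13.172635
|H| = 1 / sqrt(1 + 173.518313) = 0.0756971
|H|_dB = 20*log10(0.0756971) = -22.42 dB

fc = 0.710564 Hz; |H(9.36 Hz)| = -22.42 dB


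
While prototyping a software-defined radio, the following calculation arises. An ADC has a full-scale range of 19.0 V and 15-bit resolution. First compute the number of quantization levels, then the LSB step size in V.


Step 1 — number of quantization levels:
L = 2^N = 2^15 = 32768

Step 2 — LSB step size:
delta = Vfs / L
      = 19.0 / 32768
      = 0.00057983 V

Levels = 32768; step size = 0.00057983 V


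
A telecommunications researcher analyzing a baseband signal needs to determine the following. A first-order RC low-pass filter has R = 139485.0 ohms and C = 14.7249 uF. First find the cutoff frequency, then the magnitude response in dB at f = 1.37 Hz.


Step 1 — cutoff frequency:
fc = 1 / (2*pi*R*C)
C = 14.7249 uF = 1.47249e-05 F
fc = 1 / (2*pi*139485.0*1.47249e-05)
   = 0.077489 Hz

Step 2 — magnitude at f = 1.37 Hz:
|H(f)| = 1 / sqrt(1 + (f/fc)^2)
f/fc = 1.37 / 0.077489 = 17.679929
|H| = 1 / sqrt(1 + 312.579889) = 0.0564711
|H|_dB = 20*log10(0.0564711) = -24.96 dB

fc = 0.077489 Hz; |H(1.37 Hz)| = -24.96 dB


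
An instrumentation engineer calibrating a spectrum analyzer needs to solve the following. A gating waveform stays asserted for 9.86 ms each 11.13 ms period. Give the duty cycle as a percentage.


Duty cycle as a percentage:
DC = (t_on / T) * 100
   = (9.86 / 11.13) * 100
   = 0.885894 * 100
   = 88.59 %

88.59 %


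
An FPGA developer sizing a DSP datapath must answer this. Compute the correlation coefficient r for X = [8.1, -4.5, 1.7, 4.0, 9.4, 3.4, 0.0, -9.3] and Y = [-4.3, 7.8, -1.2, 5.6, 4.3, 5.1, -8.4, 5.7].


Pearson correlation coefficient (population):
r = cov(X,Y) / (std(X) * std(Y))
Mean X = 1.6, Mean Y = 1.825
Cov(X,Y) = -8.5225
Std(X) = 5.816786, Std(Y) = 5.397164
r = -0.2715

-0.2715


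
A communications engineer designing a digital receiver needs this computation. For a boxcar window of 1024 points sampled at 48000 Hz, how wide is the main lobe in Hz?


Main lobe width for a rectangular window:
Width = 2 * fs / N
      = 2 * 48000 / 1024
      = 96000 / 1024
      = 93.75 Hz

93.75 Hz


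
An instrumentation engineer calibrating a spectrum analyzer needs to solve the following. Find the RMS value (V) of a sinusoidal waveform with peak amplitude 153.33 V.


RMS voltage for a sinusoidal waveform:
V_rms = V_peak / sqrt(2)
      = 153.33 / 1.414214
      = 108.421 V

108.421 V


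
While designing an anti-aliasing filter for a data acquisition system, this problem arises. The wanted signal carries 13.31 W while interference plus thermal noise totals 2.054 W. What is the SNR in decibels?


SNR in decibels:
SNR = 10 * log10(Ps / Pn)
    = 10 * log10(13.31 / 2.054)
    = 10 * log10(6.48)
    = 10 * 0.8116
    = 8.12 dB

8.12 dB


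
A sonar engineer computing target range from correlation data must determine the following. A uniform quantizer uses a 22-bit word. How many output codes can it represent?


Number of quantization levels = 2^N
= 2^22
= 4194304

4194304


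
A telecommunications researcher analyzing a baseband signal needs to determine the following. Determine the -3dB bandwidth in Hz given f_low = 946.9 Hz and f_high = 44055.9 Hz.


Bandwidth is the difference of -3dB frequencies:
BW = f_high - f_low
   = 44055.9 - 946.9
   = 43109.0 Hz

43109.0 Hz


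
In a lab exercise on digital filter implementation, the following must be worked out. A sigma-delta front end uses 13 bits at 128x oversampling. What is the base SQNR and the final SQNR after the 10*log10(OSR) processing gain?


Step 1 — baseline SQNR at Nyquist:
SQNR_base = 6.02*N + 1.76
          = 6.02*13 + 1.76
          = 80.02 dB

Step 2 — oversampling processing gain:
G = 10*log10(OSR) = 10*log10(128) = 21.07 dB

Step 3 — total:
SQNR_total = 80.02 + 21.07 = 101.09 dB

Base SQNR = 80.02 dB; oversampled SQNR = 101.09 dB


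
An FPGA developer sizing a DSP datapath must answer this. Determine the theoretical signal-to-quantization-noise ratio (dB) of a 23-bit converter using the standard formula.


Theoretical SNR for a full-scale sinusoid:
SNR = 6.02 * N + 1.76
    = 6.02 * 23 + 1.76
    = 138.46 + 1.76
    = 140.22 dB

140.22 dB


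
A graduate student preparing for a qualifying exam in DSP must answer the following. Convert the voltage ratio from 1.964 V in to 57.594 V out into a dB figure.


Voltage gain in dB:
G = 20 * log10(Vout / Vin)
  = 20 * log10(57.594 / 1.964)
  = 20 * log10(29.324847)
  = 20 * 1.467236
  = 29.34 dB

29.34 dB


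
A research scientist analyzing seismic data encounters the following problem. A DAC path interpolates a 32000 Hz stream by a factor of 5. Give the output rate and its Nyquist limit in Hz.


Step 1 — output sample rate after interpolation by L:
fs_out = L * fs_in = 5 * 32000 = 160000 Hz

Step 2 — Nyquist frequency of the output stream:
f_Nyq = fs_out / 2 = 160000 / 2 = 80000.0 Hz

fs_out = 160000 Hz; f_Nyquist = 80000.0 Hz


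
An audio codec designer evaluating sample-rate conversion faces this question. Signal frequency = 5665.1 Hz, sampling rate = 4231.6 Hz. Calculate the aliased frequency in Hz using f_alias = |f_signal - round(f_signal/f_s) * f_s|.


Compute the nearest integer multiple of fs to the signal:
n = round(5665.1 / 4231.6) = 1
f_alias = |5665.1 - 1 * 4231.6|
        = |5665.1 - 4231.6|
        = 1433.5 Hz

1433.5


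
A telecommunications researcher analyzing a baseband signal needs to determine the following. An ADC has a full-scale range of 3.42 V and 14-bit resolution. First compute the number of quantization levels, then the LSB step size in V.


Step 1 — number of quantization levels:
L = 2^N = 2^14 = 16384

Step 2 — LSB step size:
delta = Vfs / L
      = 3.42 / 16384
      = 0.00020874 V

Levels = 16384; step size = 0.00020874 V


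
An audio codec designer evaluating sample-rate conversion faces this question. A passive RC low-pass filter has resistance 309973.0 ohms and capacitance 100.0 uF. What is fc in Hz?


Cutoff frequency of a first-order RC filter:
fc = 1 / (2 * pi * R * C)
C = 100.0 uF = 0.0001 F
fc = 1 / (2 * pi * 309973.0 * 0.0001)
   = 1 / 194.76177992224
   = 0.005134 Hz

0.005134 Hz


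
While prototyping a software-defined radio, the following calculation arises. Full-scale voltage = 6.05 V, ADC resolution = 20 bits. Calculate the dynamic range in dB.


Dynamic range from full-scale to LSB:
V_min = V_max / 2^bits = 6.05 / 2^20
DR = 20 * log10(V_max / V_min)
   = 20 * log10(2^20)
   = 20 * 20 * log10(2)
   = 120.41 dB

120.41 dB


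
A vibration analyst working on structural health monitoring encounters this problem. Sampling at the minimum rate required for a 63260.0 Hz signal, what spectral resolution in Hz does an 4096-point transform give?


Step 1 — Nyquist sampling rate:
fs = 2 * fmax = 2 * 63260.0 = 126520.0 Hz

Step 2 — DFT bin spacing:
df = fs / N = 126520.0 / 4096 = 30.8887 Hz

30.8887 Hz


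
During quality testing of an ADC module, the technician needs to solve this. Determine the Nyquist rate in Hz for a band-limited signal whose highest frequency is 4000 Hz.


The Nyquist rate is twice the maximum frequency component.
fs_min = 2 * fmax
      = 2 * 4000
      = 8000 Hz

8000


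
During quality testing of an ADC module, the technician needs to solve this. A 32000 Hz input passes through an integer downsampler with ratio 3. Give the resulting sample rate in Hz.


Decimation reduces the sample rate:
fs_out = fs_in / M
       = 32000 / 3
       = 10666.6667 Hz

10666.6667 Hz


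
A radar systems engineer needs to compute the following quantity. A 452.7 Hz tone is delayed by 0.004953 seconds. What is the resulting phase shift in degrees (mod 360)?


Phase shift from frequency and time delay:
phi = 360 * f * t_delay
    = 360 * 452.7 * 0.004953
    = 807.2 degrees
    mod 360 = 87.2 degrees

87.2 degrees


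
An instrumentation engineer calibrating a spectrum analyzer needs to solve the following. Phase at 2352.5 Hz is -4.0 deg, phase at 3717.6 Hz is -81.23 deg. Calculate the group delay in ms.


Group delay from phase difference:
tau = -d(phi)/d(omega)
d(phi) = -77.23 deg = -1.347918 rad
d(omega) = 2*pi*(3717.6 - 2352.5) = 8577.1763 rad/s
tau = -(-1.347918) / 8577.1763
    = 0.1572 ms

0.1572 ms


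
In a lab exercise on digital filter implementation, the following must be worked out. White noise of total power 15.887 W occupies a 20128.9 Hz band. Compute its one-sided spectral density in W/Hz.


Power spectral density:
PSD = P / BW
    = 15.887 / 20128.9
    = 0.00078926 W/Hz

0.00078926 W/Hz


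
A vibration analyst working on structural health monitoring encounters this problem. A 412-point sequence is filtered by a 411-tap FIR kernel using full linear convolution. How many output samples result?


Linear convolution output length:
L = N + M - 1
  = 412 + 411 - 1
  = 822 samples

822


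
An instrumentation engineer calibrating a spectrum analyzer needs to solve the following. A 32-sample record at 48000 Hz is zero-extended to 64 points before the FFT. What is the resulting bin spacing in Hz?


Frequency resolution after zero-padding:
N_padded = 32 * 2 = 64
df = fs / N_padded
   = 48000 / 64
   = 750.0 Hz

750.0 Hz


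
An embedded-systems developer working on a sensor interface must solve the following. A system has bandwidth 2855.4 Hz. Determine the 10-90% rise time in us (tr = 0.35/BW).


Rise time from bandwidth relationship:
tr = 0.35 / BW
   = 0.35 / 2855.4
   = 0.0001225747706 s
   = 122.5748 us

122.5748 us


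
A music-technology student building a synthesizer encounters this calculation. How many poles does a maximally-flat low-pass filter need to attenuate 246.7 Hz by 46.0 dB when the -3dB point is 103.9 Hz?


Butterworth filter order formula:
n = log10(10^(A/10) - 1) / (2 * log10(f_stop/f_pass))
10^(46.0/10) - 1 = 39809.7171
f_stop/f_pass = 246.7 / 103.9 = 2.3744
n = 6.1243 -> ceil = 7

7


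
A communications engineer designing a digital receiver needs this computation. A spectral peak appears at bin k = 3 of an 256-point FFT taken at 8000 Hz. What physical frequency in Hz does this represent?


Frequency of DFT bin k:
f_k = k * fs / N
    = 3 * 8000 / 256
    = 24000 / 256
    = 93.75 Hz

93.75 Hz


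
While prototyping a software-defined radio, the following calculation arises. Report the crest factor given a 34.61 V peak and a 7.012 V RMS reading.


Crest factor is the ratio of peak to RMS:
CF = V_peak / V_rms
   = 34.61 / 7.012
   = 4.9358

4.9358


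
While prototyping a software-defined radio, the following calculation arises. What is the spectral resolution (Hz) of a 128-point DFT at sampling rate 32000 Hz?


DFT frequency resolution:
df = fs / N
   = 32000 / 128
   = 250.0 Hz

250.0 Hz


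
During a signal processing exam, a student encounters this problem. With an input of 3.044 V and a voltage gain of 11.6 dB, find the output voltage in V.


Output voltage from dB gain:
V_out = V_in * 10^(gain_dB / 20)
      = 3.044 * 10^(11.6 / 20)
      = 3.044 * 3.801894
      = 11.573 V

11.573 V


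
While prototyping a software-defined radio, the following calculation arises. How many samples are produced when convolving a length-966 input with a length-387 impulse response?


Linear convolution output length:
L = N + M - 1
  = 966 + 387 - 1
  = 1352 samples

1352


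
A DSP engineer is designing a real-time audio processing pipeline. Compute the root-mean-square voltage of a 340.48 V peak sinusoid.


RMS voltage for a sinusoidal waveform:
V_rms = V_peak / sqrt(2)
      = 340.48 / 1.414214
      = 240.756 V

240.756 V


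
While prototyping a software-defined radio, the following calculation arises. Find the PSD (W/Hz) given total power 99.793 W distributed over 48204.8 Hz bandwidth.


Power spectral density:
PSD = P / BW
    = 99.793 / 48204.8
    = 0.00207019 W/Hz

0.00207019 W/Hz


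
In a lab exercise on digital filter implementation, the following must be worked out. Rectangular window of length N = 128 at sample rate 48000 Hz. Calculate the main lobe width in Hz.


Main lobe width for a rectangular window:
Width = 2 * fs / N
      = 2 * 48000 / 128
      = 96000 / 128
      = 750.0 Hz

750.0 Hz


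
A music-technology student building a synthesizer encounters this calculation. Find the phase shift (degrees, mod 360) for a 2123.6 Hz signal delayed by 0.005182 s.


Phase shift from frequency and time delay:
phi = 360 * f * t_delay
    = 360 * 2123.6 * 0.005182
    = 3961.62 degrees
    mod 360 = 1.62 degrees

1.62 degrees


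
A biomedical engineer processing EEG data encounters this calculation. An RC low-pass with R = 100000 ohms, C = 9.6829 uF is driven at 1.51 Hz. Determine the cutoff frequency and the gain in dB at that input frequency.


Step 1 — cutoff frequency:
fc = 1 / (2*pi*R*C)
C = 9.6829 uF = 9.6829e-06 F
fc = 1 / (2*pi*100000*9.6829e-06)
   = 0.164367 Hz

Step 2 — magnitude at f = 1.51 Hz:
|H(f)| = 1 / sqrt(1 + (f/fc)^2)
f/fc = 1.51 / 0.164367 = 9.186759
|H| = 1 / sqrt(1 + 84.396541) = 0.1082131
|H|_dB = 20*log10(0.1082131) = -19.31 dB

fc = 0.164367 Hz; |H(1.51 Hz)| = -19.31 dB


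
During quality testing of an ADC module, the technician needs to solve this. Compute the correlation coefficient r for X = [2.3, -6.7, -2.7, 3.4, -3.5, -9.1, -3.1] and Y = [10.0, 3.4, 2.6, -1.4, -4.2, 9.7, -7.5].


Pearson correlation coefficient (population):
r = cov(X,Y) / (std(X) * std(Y))
Mean X = -2.7714, Mean Y = 1.8
Cov(X,Y) = -3.851429
Std(X) = 4.13926, Std(Y) = 6.159545
r = -0.1511

-0.1511


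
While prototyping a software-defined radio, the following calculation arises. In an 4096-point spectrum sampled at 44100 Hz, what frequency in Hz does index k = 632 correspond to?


Frequency of DFT bin k:
f_k = k * fs / N
    = 632 * 44100 / 4096
    = 27871200 / 4096
    = 6804.492 Hz

6804.492 Hz


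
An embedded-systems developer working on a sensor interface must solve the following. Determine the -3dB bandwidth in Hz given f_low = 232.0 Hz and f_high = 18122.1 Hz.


Bandwidth is the difference of -3dB frequencies:
BW = f_high - f_low
   = 18122.1 - 232.0
   = 17890.1 Hz

17890.1 Hz


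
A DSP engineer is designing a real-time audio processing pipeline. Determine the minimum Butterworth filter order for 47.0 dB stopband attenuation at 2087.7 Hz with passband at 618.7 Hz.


Butterworth filter order formula:
n = log10(10^(A/10) - 1) / (2 * log10(f_stop/f_pass))
10^(47.0/10) - 1 = 50117.7234
f_stop/f_pass = 2087.7 / 618.7 = 3.3743
n = 4.4492 -> ceil = 5

5


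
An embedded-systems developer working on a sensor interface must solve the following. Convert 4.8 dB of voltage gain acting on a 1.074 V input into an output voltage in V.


Output voltage from dB gain:
V_out = V_in * 10^(gain_dB / 20)
      = 1.074 * 10^(4.8 / 20)
      = 1.074 * 1.737801
      = 1.8664 V

1.8664 V


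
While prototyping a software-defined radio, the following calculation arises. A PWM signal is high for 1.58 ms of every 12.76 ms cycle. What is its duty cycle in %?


Duty cycle as a percentage:
DC = (t_on / T) * 100
   = (1.58 / 12.76) * 100
   = 0.123824 * 100
   = 12.38 %

12.38 %


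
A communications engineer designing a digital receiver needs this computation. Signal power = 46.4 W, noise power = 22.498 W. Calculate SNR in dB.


SNR in decibels:
SNR = 10 * log10(Ps / Pn)
    = 10 * log10(46.4 / 22.498)
    = 10 * log10(2.0624)
    = 10 * 0.3144
    = 3.14 dB

3.14 dB


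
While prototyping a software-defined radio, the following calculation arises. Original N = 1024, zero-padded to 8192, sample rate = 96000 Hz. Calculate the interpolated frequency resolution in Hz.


Frequency resolution after zero-padding:
N_padded = 1024 * 8 = 8192
df = fs / N_padded
   = 96000 / 8192
   = 11.7188 Hz

11.7188 Hz


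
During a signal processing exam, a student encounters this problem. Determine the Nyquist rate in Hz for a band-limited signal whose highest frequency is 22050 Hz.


The Nyquist rate is twice the maximum frequency component.
fs_min = 2 * fmax
      = 2 * 22050
      = 44100 Hz

44100


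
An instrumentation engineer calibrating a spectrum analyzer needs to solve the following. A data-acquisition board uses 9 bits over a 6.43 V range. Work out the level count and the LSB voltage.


Step 1 — number of quantization levels:
L = 2^N = 2^9 = 512

Step 2 — LSB step size:
delta = Vfs / L
      = 6.43 / 512
      = 0.01255859 V

Levels = 512; step size = 0.01255859 V


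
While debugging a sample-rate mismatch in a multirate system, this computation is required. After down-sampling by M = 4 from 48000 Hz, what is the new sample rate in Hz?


Decimation reduces the sample rate:
fs_out = fs_in / M
       = 48000 / 4
       = 12000.0 Hz

12000.0 Hz


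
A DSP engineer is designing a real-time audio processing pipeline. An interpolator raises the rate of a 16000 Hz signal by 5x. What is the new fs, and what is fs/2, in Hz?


Step 1 — output sample rate after interpolation by L:
fs_out = L * fs_in = 5 * 16000 = 80000 Hz

Step 2 — Nyquist frequency of the output stream:
f_Nyq = fs_out / 2 = 80000 / 2 = 40000.0 Hz

fs_out = 80000 Hz; f_Nyquist = 40000.0 Hz


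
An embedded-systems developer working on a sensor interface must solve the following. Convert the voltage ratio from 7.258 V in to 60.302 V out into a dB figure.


Voltage gain in dB:
G = 20 * log10(Vout / Vin)
  = 20 * log10(60.302 / 7.258)
  = 20 * log10(8.308349)
  = 20 * 0.919515
  = 18.39 dB

18.39 dB


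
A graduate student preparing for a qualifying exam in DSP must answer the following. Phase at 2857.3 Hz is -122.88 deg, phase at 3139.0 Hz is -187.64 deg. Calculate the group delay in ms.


Group delay from phase difference:
tau = -d(phi)/d(omega)
d(phi) = -64.76 deg = -1.130275 rad
d(omega) = 2*pi*(3139.0 - 2857.3) = 1769.9733 rad/s
tau = -(-1.130275) / 1769.9733
    = 0.6386 ms

0.6386 ms


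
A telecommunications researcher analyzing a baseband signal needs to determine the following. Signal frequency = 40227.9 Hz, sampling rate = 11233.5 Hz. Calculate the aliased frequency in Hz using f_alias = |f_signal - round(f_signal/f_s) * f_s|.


Compute the nearest integer multiple of fs to the signal:
n = round(40227.9 / 11233.5) = 4
f_alias = |40227.9 - 4 * 11233.5|
        = |40227.9 - 44934.0|
        = 4706.1 Hz

4706.1


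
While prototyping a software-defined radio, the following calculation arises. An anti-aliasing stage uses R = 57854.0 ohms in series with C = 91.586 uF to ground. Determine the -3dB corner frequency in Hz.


Cutoff frequency of a first-order RC filter:
fc = 1 / (2 * pi * R * C)
C = 91.586 uF = 9.1586e-05 F
fc = 1 / (2 * pi * 57854.0 * 9.1586e-05)
   = 1 / 33.292188989321
   = 0.030037 Hz

0.030037 Hz


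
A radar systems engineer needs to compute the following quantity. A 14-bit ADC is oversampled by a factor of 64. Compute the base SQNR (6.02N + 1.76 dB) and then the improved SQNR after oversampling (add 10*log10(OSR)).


Step 1 — baseline SQNR at Nyquist:
SQNR_base = 6.02*N + 1.76
          = 6.02*14 + 1.76
          = 86.04 dB

Step 2 — oversampling processing gain:
G = 10*log10(OSR) = 10*log10(64) = 18.06 dB

Step 3 — total:
SQNR_total = 86.04 + 18.06 = 104.1 dB

Base SQNR = 86.04 dB; oversampled SQNR = 104.1 dB


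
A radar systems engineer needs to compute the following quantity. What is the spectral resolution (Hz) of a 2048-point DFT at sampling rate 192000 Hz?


DFT frequency resolution:
df = fs / N
   = 192000 / 2048
   = 93.75 Hz

93.75 Hz


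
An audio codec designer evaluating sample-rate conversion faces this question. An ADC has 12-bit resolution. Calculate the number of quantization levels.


Number of quantization levels = 2^N
= 2^12
= 4096

4096


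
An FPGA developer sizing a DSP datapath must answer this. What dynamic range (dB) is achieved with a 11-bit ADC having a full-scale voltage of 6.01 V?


Dynamic range from full-scale to LSB:
V_min = V_max / 2^bits = 6.01 / 2^11
DR = 20 * log10(V_max / V_min)
   = 20 * log10(2^11)
   = 20 * 11 * log10(2)
   = 66.23 dB

66.23 dB


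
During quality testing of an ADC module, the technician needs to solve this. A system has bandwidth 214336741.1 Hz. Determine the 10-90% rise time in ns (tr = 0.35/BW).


Rise time from bandwidth relationship:
tr = 0.35 / BW
   = 0.35 / 214336741.1
   = 1.632944488e-09 s
   = 1.6329 ns

1.6329 ns


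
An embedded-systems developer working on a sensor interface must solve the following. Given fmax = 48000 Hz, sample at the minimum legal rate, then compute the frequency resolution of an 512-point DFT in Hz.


Step 1 — Nyquist sampling rate:
fs = 2 * fmax = 2 * 48000 = 96000 Hz

Step 2 — DFT bin spacing:
df = fs / N = 96000 / 512 = 187.5 Hz

187.5 Hz


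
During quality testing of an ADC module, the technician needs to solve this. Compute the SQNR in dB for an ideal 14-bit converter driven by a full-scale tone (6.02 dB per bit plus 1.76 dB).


Theoretical SNR for a full-scale sinusoid:
SNR = 6.02 * N + 1.76
    = 6.02 * 14 + 1.76
    = 84.28 + 1.76
    = 86.04 dB

86.04 dB


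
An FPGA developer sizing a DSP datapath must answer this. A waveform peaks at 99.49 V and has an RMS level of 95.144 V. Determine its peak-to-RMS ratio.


Crest factor is the ratio of peak to RMS:
CF = V_peak / V_rms
   = 99.49 / 95.144
   = 1.0457

1.0457


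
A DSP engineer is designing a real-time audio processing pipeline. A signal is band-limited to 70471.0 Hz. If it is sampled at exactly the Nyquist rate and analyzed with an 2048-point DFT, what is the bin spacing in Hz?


Step 1 — Nyquist sampling rate:
fs = 2 * fmax = 2 * 70471.0 = 140942.0 Hz

Step 2 — DFT bin spacing:
df = fs / N = 140942.0 / 2048 = 68.8193 Hz

68.8193 Hz


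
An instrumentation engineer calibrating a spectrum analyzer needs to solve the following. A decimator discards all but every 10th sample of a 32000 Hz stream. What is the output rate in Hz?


Decimation reduces the sample rate:
fs_out = fs_in / M
       = 32000 / 10
       = 3200.0 Hz

3200.0 Hz


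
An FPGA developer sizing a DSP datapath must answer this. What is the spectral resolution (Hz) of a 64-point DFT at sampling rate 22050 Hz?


DFT frequency resolution:
df = fs / N
   = 22050 / 64
   = 344.5312 Hz

344.5312 Hz


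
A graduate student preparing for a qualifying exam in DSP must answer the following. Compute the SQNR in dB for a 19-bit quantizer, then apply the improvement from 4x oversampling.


Step 1 — baseline SQNR at Nyquist:
SQNR_base = 6.02*N + 1.76
          = 6.02*19 + 1.76
          = 116.14 dB

Step 2 — oversampling processing gain:
G = 10*log10(OSR) = 10*log10(4) = 6.02 dB

Step 3 — total:
SQNR_total = 116.14 + 6.02 = 122.16 dB

Base SQNR = 116.14 dB; oversampled SQNR = 122.16 dB


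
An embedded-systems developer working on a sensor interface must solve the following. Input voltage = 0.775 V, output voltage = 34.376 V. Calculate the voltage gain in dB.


Voltage gain in dB:
G = 20 * log10(Vout / Vin)
  = 20 * log10(34.376 / 0.775)
  = 20 * log10(44.356129)
  = 20 * 1.646954
  = 32.94 dB

32.94 dB


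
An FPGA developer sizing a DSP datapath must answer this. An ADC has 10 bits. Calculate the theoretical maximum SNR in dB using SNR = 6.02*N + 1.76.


Theoretical SNR for a full-scale sinusoid:
SNR = 6.02 * N + 1.76
    = 6.02 * 10 + 1.76
    = 60.2 + 1.76
    = 61.96 dB

61.96 dB


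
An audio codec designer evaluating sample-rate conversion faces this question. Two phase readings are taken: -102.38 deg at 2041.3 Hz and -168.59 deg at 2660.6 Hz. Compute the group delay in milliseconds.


Group delay from phase difference:
tau = -d(phi)/d(omega)
d(phi) = -66.21 deg = -1.155582 rad
d(omega) = 2*pi*(2660.6 - 2041.3) = 3891.1767 rad/s
tau = -(-1.155582) / 3891.1767
    = 0.297 ms

0.297 ms


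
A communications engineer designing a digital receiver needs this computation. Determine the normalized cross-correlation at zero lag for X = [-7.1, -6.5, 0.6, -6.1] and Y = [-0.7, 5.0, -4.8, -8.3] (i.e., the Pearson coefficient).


Pearson correlation coefficient (population):
r = cov(X,Y) / (std(X) * std(Y))
Mean X = -4.775, Mean Y = -2.2
Cov(X,Y) = -5.45
Std(X) = 3.1236, Std(Y) = 4.951262
r = -0.3524

-0.3524


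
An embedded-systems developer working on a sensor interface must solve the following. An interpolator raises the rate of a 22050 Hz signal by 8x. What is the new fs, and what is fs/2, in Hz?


Step 1 — output sample rate after interpolation by L:
fs_out = L * fs_in = 8 * 22050 = 176400 Hz

Step 2 — Nyquist frequency of the output stream:
f_Nyq = fs_out / 2 = 176400 / 2 = 88200.0 Hz

fs_out = 176400 Hz; f_Nyquist = 88200.0 Hz


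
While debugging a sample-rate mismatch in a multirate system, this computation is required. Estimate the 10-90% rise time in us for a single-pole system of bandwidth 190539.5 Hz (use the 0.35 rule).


Rise time from bandwidth relationship:
tr = 0.35 / BW
   = 0.35 / 190539.5
   = 1.836889464e-06 s
   = 1.8369 us

1.8369 us


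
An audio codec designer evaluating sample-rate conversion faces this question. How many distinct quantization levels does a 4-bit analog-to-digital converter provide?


Number of quantization levels = 2^N
= 2^4
= 16

16


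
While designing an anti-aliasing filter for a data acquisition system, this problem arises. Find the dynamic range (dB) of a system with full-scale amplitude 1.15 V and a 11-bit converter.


Dynamic range from full-scale to LSB:
V_min = V_max / 2^bits = 1.15 / 2^11
DR = 20 * log10(V_max / V_min)
   = 20 * log10(2^11)
   = 20 * 11 * log10(2)
   = 66.23 dB

66.23 dB


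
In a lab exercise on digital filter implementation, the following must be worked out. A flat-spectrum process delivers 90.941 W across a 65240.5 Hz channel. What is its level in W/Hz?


Power spectral density:
PSD = P / BW
    = 90.941 / 65240.5
    = 0.00139393 W/Hz

0.00139393 W/Hz


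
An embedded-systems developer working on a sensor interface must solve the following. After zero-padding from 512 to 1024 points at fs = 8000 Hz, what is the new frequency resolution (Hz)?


Frequency resolution after zero-padding:
N_padded = 512 * 2 = 1024
df = fs / N_padded
   = 8000 / 1024
   = 7.8125 Hz

7.8125 Hz


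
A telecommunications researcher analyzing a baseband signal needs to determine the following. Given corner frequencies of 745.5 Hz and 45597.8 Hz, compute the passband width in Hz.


Bandwidth is the difference of -3dB frequencies:
BW = f_high - f_low
   = 45597.8 - 745.5
   = 44852.3 Hz

44852.3 Hz


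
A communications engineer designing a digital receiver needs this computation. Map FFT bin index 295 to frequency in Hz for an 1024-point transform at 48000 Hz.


Frequency of DFT bin k:
f_k = k * fs / N
    = 295 * 48000 / 1024
    = 14160000 / 1024
    = 13828.125 Hz

13828.125 Hz


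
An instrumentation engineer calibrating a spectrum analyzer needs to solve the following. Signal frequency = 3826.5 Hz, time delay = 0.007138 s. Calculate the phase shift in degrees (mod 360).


Phase shift from frequency and time delay:
phi = 360 * f * t_delay
    = 360 * 3826.5 * 0.007138
    = 9832.88 degrees
    mod 360 = 112.88 degrees

112.88 degrees


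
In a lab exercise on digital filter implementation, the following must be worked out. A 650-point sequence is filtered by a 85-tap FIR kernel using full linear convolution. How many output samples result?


Linear convolution output length:
L = N + M - 1
  = 650 + 85 - 1
  = 734 samples

734


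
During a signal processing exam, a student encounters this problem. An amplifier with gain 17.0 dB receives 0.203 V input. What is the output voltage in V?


Output voltage from dB gain:
V_out = V_in * 10^(gain_dB / 20)
      = 0.203 * 10^(17.0 / 20)
      = 0.203 * 7.079458
      = 1.4371 V

1.4371 V
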